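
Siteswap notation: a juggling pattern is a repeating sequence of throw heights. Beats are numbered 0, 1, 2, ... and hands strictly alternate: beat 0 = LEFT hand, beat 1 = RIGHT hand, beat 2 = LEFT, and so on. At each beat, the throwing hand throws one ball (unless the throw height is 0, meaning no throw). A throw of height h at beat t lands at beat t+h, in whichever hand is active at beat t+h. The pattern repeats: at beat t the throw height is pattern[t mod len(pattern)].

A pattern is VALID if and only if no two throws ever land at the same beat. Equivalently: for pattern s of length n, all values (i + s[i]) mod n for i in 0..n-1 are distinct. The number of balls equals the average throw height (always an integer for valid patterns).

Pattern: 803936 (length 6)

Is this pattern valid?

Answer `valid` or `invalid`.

Answer: invalid

Derivation:
i=0: (i + s[i]) mod n = (0 + 8) mod 6 = 2
i=1: (i + s[i]) mod n = (1 + 0) mod 6 = 1
i=2: (i + s[i]) mod n = (2 + 3) mod 6 = 5
i=3: (i + s[i]) mod n = (3 + 9) mod 6 = 0
i=4: (i + s[i]) mod n = (4 + 3) mod 6 = 1
i=5: (i + s[i]) mod n = (5 + 6) mod 6 = 5
Residues: [2, 1, 5, 0, 1, 5], distinct: False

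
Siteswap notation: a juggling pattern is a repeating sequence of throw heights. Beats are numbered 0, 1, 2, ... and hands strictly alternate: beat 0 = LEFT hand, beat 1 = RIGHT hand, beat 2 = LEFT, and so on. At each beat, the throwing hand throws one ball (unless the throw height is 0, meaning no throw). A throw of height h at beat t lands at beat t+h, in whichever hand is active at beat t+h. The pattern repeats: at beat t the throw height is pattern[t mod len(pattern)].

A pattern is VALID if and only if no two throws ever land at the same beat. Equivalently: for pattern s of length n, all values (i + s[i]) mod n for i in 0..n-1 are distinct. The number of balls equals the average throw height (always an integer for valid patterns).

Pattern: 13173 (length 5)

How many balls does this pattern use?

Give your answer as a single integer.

Pattern = [1, 3, 1, 7, 3], length n = 5
  position 0: throw height = 1, running sum = 1
  position 1: throw height = 3, running sum = 4
  position 2: throw height = 1, running sum = 5
  position 3: throw height = 7, running sum = 12
  position 4: throw height = 3, running sum = 15
Total sum = 15; balls = sum / n = 15 / 5 = 3

Answer: 3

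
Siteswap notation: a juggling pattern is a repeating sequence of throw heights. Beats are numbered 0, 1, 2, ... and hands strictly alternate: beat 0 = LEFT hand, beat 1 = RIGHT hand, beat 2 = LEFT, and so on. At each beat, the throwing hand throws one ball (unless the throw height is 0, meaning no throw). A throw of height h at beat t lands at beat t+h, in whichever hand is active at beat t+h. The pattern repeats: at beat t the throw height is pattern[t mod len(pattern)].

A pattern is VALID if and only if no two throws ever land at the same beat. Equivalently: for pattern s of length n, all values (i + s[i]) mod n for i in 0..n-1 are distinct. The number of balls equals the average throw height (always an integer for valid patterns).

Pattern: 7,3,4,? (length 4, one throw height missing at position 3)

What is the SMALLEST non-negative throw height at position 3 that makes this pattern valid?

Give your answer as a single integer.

i=0: (0 + 7) mod 4 = 3
i=1: (1 + 3) mod 4 = 0
i=2: (2 + 4) mod 4 = 2
i=3: s[i]=? (unknown)
Known residues: [0, 2, 3]; need a permutation of 0..3, so missing residue r = 1
Need (3 + s) mod 4 = 1; smallest s = (1 - 3) mod 4 = 2

Answer: 2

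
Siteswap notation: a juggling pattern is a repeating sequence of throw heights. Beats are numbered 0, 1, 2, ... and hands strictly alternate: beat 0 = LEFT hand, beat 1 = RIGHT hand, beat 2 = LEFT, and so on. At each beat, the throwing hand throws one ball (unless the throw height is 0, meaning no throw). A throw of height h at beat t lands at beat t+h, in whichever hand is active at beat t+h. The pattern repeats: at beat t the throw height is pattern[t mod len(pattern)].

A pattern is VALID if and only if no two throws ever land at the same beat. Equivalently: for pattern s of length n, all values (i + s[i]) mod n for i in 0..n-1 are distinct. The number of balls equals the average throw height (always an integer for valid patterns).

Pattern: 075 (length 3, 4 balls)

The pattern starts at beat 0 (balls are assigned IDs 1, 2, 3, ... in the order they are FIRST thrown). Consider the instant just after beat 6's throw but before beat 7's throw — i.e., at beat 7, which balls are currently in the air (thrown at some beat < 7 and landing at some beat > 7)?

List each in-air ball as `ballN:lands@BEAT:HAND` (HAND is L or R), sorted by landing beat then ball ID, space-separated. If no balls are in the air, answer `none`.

Beat 1 (R): throw ball1 h=7 -> lands@8:L; in-air after throw: [b1@8:L]
Beat 2 (L): throw ball2 h=5 -> lands@7:R; in-air after throw: [b2@7:R b1@8:L]
Beat 4 (L): throw ball3 h=7 -> lands@11:R; in-air after throw: [b2@7:R b1@8:L b3@11:R]
Beat 5 (R): throw ball4 h=5 -> lands@10:L; in-air after throw: [b2@7:R b1@8:L b4@10:L b3@11:R]
Beat 7 (R): throw ball2 h=7 -> lands@14:L; in-air after throw: [b1@8:L b4@10:L b3@11:R b2@14:L]

Answer: ball1:lands@8:L ball4:lands@10:L ball3:lands@11:R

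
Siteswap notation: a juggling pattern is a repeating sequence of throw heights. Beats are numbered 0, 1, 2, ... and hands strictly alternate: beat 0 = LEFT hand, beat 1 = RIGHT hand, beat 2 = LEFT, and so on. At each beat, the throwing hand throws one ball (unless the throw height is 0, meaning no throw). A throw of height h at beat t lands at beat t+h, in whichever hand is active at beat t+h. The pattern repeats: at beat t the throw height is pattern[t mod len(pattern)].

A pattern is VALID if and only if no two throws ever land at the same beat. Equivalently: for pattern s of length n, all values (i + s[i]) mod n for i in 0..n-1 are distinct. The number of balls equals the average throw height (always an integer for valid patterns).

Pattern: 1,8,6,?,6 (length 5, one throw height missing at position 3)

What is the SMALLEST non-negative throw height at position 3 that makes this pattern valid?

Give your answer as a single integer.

i=0: (0 + 1) mod 5 = 1
i=1: (1 + 8) mod 5 = 4
i=2: (2 + 6) mod 5 = 3
i=3: s[i]=? (unknown)
i=4: (4 + 6) mod 5 = 0
Known residues: [0, 1, 3, 4]; need a permutation of 0..4, so missing residue r = 2
Need (3 + s) mod 5 = 2; smallest s = (2 - 3) mod 5 = 4

Answer: 4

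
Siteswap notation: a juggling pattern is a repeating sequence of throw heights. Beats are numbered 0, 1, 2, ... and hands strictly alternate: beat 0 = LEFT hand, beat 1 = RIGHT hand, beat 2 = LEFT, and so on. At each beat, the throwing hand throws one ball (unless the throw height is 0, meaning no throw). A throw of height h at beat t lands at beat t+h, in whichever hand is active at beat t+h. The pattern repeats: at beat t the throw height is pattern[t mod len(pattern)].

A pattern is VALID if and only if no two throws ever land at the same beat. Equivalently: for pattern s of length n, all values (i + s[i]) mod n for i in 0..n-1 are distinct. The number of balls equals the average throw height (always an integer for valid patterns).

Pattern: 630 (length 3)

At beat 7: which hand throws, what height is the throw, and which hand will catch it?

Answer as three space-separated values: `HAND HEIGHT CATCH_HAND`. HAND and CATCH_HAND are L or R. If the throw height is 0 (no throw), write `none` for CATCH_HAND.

Answer: R 3 L

Derivation:
Beat 7: 7 mod 2 = 1, so hand = R
Throw height = pattern[7 mod 3] = pattern[1] = 3
Lands at beat 7+3=10, 10 mod 2 = 0, so catch hand = L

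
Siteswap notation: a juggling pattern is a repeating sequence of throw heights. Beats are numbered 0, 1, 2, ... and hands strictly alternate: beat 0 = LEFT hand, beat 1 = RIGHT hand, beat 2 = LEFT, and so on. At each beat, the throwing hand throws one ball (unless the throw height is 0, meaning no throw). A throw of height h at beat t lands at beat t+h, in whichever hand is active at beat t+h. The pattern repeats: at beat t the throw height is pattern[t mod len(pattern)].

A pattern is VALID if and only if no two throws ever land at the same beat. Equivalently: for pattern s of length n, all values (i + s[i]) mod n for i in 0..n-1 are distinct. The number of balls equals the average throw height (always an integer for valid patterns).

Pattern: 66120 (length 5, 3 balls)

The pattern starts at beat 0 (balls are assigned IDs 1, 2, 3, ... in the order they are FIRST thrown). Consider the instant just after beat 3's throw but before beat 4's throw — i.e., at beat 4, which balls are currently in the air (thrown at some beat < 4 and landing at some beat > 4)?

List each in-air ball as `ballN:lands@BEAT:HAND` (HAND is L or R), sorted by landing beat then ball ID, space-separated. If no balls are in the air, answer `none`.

Beat 0 (L): throw ball1 h=6 -> lands@6:L; in-air after throw: [b1@6:L]
Beat 1 (R): throw ball2 h=6 -> lands@7:R; in-air after throw: [b1@6:L b2@7:R]
Beat 2 (L): throw ball3 h=1 -> lands@3:R; in-air after throw: [b3@3:R b1@6:L b2@7:R]
Beat 3 (R): throw ball3 h=2 -> lands@5:R; in-air after throw: [b3@5:R b1@6:L b2@7:R]

Answer: ball3:lands@5:R ball1:lands@6:L ball2:lands@7:R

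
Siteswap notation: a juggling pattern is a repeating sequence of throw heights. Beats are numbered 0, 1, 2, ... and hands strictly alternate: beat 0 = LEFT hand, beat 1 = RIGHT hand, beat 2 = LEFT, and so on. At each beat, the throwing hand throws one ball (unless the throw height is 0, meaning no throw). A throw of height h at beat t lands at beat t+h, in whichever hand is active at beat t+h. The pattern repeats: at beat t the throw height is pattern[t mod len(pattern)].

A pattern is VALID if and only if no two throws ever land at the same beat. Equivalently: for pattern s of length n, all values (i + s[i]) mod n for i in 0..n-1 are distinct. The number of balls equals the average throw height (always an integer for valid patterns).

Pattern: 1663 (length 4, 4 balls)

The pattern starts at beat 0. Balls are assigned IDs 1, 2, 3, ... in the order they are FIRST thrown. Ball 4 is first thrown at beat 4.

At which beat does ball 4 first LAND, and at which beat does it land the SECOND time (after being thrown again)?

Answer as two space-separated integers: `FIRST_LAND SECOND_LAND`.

Answer: 5 11

Derivation:
Beat 0 (L): throw ball1 h=1 -> lands@1:R; in-air after throw: [b1@1:R]
Beat 1 (R): throw ball1 h=6 -> lands@7:R; in-air after throw: [b1@7:R]
Beat 2 (L): throw ball2 h=6 -> lands@8:L; in-air after throw: [b1@7:R b2@8:L]
Beat 3 (R): throw ball3 h=3 -> lands@6:L; in-air after throw: [b3@6:L b1@7:R b2@8:L]
Beat 4 (L): throw ball4 h=1 -> lands@5:R; in-air after throw: [b4@5:R b3@6:L b1@7:R b2@8:L]
Beat 5 (R): throw ball4 h=6 -> lands@11:R; in-air after throw: [b3@6:L b1@7:R b2@8:L b4@11:R]
Beat 6 (L): throw ball3 h=6 -> lands@12:L; in-air after throw: [b1@7:R b2@8:L b4@11:R b3@12:L]
Beat 7 (R): throw ball1 h=3 -> lands@10:L; in-air after throw: [b2@8:L b1@10:L b4@11:R b3@12:L]
Beat 8 (L): throw ball2 h=1 -> lands@9:R; in-air after throw: [b2@9:R b1@10:L b4@11:R b3@12:L]
Beat 9 (R): throw ball2 h=6 -> lands@15:R; in-air after throw: [b1@10:L b4@11:R b3@12:L b2@15:R]
Beat 10 (L): throw ball1 h=6 -> lands@16:L; in-air after throw: [b4@11:R b3@12:L b2@15:R b1@16:L]
Beat 11 (R): throw ball4 h=3 -> lands@14:L; in-air after throw: [b3@12:L b4@14:L b2@15:R b1@16:L]
Ball 4: thrown@4 h=1 -> first land @5; rethrown@5 h=6 -> second land @11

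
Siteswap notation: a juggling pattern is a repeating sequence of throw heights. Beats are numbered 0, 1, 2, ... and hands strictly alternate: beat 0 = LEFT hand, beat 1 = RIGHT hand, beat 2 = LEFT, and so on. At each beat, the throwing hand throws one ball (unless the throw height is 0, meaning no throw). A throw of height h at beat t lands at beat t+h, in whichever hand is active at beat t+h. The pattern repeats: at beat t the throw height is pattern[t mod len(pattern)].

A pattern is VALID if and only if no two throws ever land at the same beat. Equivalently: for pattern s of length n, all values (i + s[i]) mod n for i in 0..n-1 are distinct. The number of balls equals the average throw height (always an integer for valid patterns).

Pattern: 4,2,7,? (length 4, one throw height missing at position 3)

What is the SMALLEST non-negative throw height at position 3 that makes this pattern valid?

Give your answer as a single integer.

Answer: 3

Derivation:
i=0: (0 + 4) mod 4 = 0
i=1: (1 + 2) mod 4 = 3
i=2: (2 + 7) mod 4 = 1
i=3: s[i]=? (unknown)
Known residues: [0, 1, 3]; need a permutation of 0..3, so missing residue r = 2
Need (3 + s) mod 4 = 2; smallest s = (2 - 3) mod 4 = 3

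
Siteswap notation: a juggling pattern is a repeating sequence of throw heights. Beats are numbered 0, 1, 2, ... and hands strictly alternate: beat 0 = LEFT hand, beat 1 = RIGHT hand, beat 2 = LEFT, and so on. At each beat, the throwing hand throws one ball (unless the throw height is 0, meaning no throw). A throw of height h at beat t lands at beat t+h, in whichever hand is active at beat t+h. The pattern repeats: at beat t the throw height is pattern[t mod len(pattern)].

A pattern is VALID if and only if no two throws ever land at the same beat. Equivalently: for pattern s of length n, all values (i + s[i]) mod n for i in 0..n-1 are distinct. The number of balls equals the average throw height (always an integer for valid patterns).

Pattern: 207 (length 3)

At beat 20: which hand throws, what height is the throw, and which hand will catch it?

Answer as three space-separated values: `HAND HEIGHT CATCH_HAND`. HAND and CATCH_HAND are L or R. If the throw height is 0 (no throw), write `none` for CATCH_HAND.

Beat 20: 20 mod 2 = 0, so hand = L
Throw height = pattern[20 mod 3] = pattern[2] = 7
Lands at beat 20+7=27, 27 mod 2 = 1, so catch hand = R

Answer: L 7 R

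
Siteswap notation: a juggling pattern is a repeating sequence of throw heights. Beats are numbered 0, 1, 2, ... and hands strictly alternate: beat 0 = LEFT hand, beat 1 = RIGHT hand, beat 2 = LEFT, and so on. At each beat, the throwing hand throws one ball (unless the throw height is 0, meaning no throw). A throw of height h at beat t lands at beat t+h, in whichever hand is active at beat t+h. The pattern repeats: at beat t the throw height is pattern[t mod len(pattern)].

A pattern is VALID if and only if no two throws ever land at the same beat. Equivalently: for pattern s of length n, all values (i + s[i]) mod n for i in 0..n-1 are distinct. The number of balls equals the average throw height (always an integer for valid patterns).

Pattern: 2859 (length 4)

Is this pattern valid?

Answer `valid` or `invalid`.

i=0: (i + s[i]) mod n = (0 + 2) mod 4 = 2
i=1: (i + s[i]) mod n = (1 + 8) mod 4 = 1
i=2: (i + s[i]) mod n = (2 + 5) mod 4 = 3
i=3: (i + s[i]) mod n = (3 + 9) mod 4 = 0
Residues: [2, 1, 3, 0], distinct: True

Answer: valid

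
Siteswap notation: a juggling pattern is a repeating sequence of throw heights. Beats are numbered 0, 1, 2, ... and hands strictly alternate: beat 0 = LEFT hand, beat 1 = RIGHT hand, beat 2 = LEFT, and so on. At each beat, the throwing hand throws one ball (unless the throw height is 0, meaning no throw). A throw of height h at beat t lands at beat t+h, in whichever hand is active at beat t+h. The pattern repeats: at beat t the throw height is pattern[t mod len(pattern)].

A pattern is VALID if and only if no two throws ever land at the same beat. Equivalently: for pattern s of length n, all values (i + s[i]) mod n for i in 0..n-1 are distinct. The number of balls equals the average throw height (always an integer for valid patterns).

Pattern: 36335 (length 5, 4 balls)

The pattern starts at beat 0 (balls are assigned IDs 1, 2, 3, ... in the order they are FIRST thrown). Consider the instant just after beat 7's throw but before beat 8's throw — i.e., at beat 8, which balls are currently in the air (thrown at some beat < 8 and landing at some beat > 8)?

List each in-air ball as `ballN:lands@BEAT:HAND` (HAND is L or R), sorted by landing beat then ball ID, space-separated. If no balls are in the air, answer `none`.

Answer: ball4:lands@9:R ball2:lands@10:L ball1:lands@12:L

Derivation:
Beat 0 (L): throw ball1 h=3 -> lands@3:R; in-air after throw: [b1@3:R]
Beat 1 (R): throw ball2 h=6 -> lands@7:R; in-air after throw: [b1@3:R b2@7:R]
Beat 2 (L): throw ball3 h=3 -> lands@5:R; in-air after throw: [b1@3:R b3@5:R b2@7:R]
Beat 3 (R): throw ball1 h=3 -> lands@6:L; in-air after throw: [b3@5:R b1@6:L b2@7:R]
Beat 4 (L): throw ball4 h=5 -> lands@9:R; in-air after throw: [b3@5:R b1@6:L b2@7:R b4@9:R]
Beat 5 (R): throw ball3 h=3 -> lands@8:L; in-air after throw: [b1@6:L b2@7:R b3@8:L b4@9:R]
Beat 6 (L): throw ball1 h=6 -> lands@12:L; in-air after throw: [b2@7:R b3@8:L b4@9:R b1@12:L]
Beat 7 (R): throw ball2 h=3 -> lands@10:L; in-air after throw: [b3@8:L b4@9:R b2@10:L b1@12:L]
Beat 8 (L): throw ball3 h=3 -> lands@11:R; in-air after throw: [b4@9:R b2@10:L b3@11:R b1@12:L]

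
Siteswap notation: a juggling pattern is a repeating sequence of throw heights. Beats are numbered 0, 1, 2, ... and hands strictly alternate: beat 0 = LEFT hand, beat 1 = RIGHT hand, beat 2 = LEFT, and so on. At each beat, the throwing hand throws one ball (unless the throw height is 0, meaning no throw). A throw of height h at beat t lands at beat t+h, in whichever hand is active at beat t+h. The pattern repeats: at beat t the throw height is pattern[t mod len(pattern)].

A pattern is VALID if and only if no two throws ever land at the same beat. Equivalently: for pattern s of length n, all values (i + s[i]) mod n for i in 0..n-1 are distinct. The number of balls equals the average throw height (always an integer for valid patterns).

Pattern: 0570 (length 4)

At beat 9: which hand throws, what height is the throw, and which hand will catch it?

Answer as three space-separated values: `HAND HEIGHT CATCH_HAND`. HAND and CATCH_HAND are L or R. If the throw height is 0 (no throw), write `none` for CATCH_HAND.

Answer: R 5 L

Derivation:
Beat 9: 9 mod 2 = 1, so hand = R
Throw height = pattern[9 mod 4] = pattern[1] = 5
Lands at beat 9+5=14, 14 mod 2 = 0, so catch hand = L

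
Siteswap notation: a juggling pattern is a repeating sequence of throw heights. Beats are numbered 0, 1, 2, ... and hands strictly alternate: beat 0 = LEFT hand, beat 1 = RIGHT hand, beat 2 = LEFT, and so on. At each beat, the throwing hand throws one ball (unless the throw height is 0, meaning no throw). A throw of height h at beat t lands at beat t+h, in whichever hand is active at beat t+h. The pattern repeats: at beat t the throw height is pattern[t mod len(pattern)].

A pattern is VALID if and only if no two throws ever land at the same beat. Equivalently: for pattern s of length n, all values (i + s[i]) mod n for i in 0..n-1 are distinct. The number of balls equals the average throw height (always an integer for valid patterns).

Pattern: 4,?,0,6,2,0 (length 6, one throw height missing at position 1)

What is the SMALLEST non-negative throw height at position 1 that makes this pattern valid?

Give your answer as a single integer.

i=0: (0 + 4) mod 6 = 4
i=1: s[i]=? (unknown)
i=2: (2 + 0) mod 6 = 2
i=3: (3 + 6) mod 6 = 3
i=4: (4 + 2) mod 6 = 0
i=5: (5 + 0) mod 6 = 5
Known residues: [0, 2, 3, 4, 5]; need a permutation of 0..5, so missing residue r = 1
Need (1 + s) mod 6 = 1; smallest s = (1 - 1) mod 6 = 0

Answer: 0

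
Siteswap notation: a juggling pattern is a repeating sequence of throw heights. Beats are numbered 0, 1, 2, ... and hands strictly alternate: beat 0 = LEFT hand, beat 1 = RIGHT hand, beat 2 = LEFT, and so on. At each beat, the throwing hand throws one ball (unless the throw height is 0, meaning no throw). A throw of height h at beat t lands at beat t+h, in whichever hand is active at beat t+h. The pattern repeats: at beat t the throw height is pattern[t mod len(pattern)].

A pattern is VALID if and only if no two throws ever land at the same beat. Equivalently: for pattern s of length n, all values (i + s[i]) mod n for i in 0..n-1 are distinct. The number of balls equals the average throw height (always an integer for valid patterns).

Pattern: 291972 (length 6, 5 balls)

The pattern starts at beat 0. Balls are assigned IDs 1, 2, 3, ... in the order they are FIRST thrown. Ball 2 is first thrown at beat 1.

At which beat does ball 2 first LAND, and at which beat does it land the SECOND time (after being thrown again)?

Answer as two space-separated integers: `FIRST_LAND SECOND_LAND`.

Beat 0 (L): throw ball1 h=2 -> lands@2:L; in-air after throw: [b1@2:L]
Beat 1 (R): throw ball2 h=9 -> lands@10:L; in-air after throw: [b1@2:L b2@10:L]
Beat 2 (L): throw ball1 h=1 -> lands@3:R; in-air after throw: [b1@3:R b2@10:L]
Beat 3 (R): throw ball1 h=9 -> lands@12:L; in-air after throw: [b2@10:L b1@12:L]
Beat 4 (L): throw ball3 h=7 -> lands@11:R; in-air after throw: [b2@10:L b3@11:R b1@12:L]
Beat 5 (R): throw ball4 h=2 -> lands@7:R; in-air after throw: [b4@7:R b2@10:L b3@11:R b1@12:L]
Beat 6 (L): throw ball5 h=2 -> lands@8:L; in-air after throw: [b4@7:R b5@8:L b2@10:L b3@11:R b1@12:L]
Beat 7 (R): throw ball4 h=9 -> lands@16:L; in-air after throw: [b5@8:L b2@10:L b3@11:R b1@12:L b4@16:L]
Beat 8 (L): throw ball5 h=1 -> lands@9:R; in-air after throw: [b5@9:R b2@10:L b3@11:R b1@12:L b4@16:L]
Beat 9 (R): throw ball5 h=9 -> lands@18:L; in-air after throw: [b2@10:L b3@11:R b1@12:L b4@16:L b5@18:L]
Beat 10 (L): throw ball2 h=7 -> lands@17:R; in-air after throw: [b3@11:R b1@12:L b4@16:L b2@17:R b5@18:L]
Beat 11 (R): throw ball3 h=2 -> lands@13:R; in-air after throw: [b1@12:L b3@13:R b4@16:L b2@17:R b5@18:L]
Beat 12 (L): throw ball1 h=2 -> lands@14:L; in-air after throw: [b3@13:R b1@14:L b4@16:L b2@17:R b5@18:L]
Beat 13 (R): throw ball3 h=9 -> lands@22:L; in-air after throw: [b1@14:L b4@16:L b2@17:R b5@18:L b3@22:L]
Beat 14 (L): throw ball1 h=1 -> lands@15:R; in-air after throw: [b1@15:R b4@16:L b2@17:R b5@18:L b3@22:L]
Beat 15 (R): throw ball1 h=9 -> lands@24:L; in-air after throw: [b4@16:L b2@17:R b5@18:L b3@22:L b1@24:L]
Beat 16 (L): throw ball4 h=7 -> lands@23:R; in-air after throw: [b2@17:R b5@18:L b3@22:L b4@23:R b1@24:L]
Beat 17 (R): throw ball2 h=2 -> lands@19:R; in-air after throw: [b5@18:L b2@19:R b3@22:L b4@23:R b1@24:L]
Ball 2: thrown@1 h=9 -> first land @10; rethrown@10 h=7 -> second land @17

Answer: 10 17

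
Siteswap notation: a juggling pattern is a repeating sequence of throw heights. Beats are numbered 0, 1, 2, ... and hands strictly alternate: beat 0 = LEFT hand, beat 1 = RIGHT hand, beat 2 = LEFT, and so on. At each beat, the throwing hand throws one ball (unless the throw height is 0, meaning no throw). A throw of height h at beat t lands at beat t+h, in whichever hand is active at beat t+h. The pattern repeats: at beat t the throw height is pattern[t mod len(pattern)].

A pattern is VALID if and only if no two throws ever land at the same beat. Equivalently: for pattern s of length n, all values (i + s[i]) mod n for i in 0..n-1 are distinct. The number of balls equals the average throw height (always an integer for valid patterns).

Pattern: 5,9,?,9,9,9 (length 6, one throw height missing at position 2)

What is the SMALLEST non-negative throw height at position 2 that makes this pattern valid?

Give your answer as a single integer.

Answer: 1

Derivation:
i=0: (0 + 5) mod 6 = 5
i=1: (1 + 9) mod 6 = 4
i=2: s[i]=? (unknown)
i=3: (3 + 9) mod 6 = 0
i=4: (4 + 9) mod 6 = 1
i=5: (5 + 9) mod 6 = 2
Known residues: [0, 1, 2, 4, 5]; need a permutation of 0..5, so missing residue r = 3
Need (2 + s) mod 6 = 3; smallest s = (3 - 2) mod 6 = 1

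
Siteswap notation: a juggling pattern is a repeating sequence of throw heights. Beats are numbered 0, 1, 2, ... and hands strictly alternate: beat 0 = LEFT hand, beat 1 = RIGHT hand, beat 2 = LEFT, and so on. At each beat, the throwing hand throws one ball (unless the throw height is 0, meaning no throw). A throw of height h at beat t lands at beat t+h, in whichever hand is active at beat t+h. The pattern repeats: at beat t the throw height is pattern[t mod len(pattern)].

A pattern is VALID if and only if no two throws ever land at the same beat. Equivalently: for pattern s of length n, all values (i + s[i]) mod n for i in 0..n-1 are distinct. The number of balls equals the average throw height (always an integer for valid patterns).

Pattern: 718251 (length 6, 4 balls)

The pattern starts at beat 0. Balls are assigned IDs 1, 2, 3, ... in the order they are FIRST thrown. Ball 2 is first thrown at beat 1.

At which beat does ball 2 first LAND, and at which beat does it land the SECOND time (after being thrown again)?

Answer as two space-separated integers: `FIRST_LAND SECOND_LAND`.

Answer: 2 10

Derivation:
Beat 0 (L): throw ball1 h=7 -> lands@7:R; in-air after throw: [b1@7:R]
Beat 1 (R): throw ball2 h=1 -> lands@2:L; in-air after throw: [b2@2:L b1@7:R]
Beat 2 (L): throw ball2 h=8 -> lands@10:L; in-air after throw: [b1@7:R b2@10:L]
Beat 3 (R): throw ball3 h=2 -> lands@5:R; in-air after throw: [b3@5:R b1@7:R b2@10:L]
Beat 4 (L): throw ball4 h=5 -> lands@9:R; in-air after throw: [b3@5:R b1@7:R b4@9:R b2@10:L]
Beat 5 (R): throw ball3 h=1 -> lands@6:L; in-air after throw: [b3@6:L b1@7:R b4@9:R b2@10:L]
Beat 6 (L): throw ball3 h=7 -> lands@13:R; in-air after throw: [b1@7:R b4@9:R b2@10:L b3@13:R]
Beat 7 (R): throw ball1 h=1 -> lands@8:L; in-air after throw: [b1@8:L b4@9:R b2@10:L b3@13:R]
Beat 8 (L): throw ball1 h=8 -> lands@16:L; in-air after throw: [b4@9:R b2@10:L b3@13:R b1@16:L]
Beat 9 (R): throw ball4 h=2 -> lands@11:R; in-air after throw: [b2@10:L b4@11:R b3@13:R b1@16:L]
Beat 10 (L): throw ball2 h=5 -> lands@15:R; in-air after throw: [b4@11:R b3@13:R b2@15:R b1@16:L]
Ball 2: thrown@1 h=1 -> first land @2; rethrown@2 h=8 -> second land @10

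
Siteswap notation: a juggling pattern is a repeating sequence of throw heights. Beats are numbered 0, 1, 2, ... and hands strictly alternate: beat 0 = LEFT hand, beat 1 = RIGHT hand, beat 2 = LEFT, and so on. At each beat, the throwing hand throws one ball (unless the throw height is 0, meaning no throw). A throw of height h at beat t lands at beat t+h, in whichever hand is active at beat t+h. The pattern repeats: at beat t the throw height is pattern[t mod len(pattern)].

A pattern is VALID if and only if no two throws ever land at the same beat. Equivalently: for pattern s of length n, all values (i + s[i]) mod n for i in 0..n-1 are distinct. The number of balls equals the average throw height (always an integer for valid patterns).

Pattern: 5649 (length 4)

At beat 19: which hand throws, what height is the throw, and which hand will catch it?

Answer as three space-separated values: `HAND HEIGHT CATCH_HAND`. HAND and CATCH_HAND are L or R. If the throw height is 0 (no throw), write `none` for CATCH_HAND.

Answer: R 9 L

Derivation:
Beat 19: 19 mod 2 = 1, so hand = R
Throw height = pattern[19 mod 4] = pattern[3] = 9
Lands at beat 19+9=28, 28 mod 2 = 0, so catch hand = L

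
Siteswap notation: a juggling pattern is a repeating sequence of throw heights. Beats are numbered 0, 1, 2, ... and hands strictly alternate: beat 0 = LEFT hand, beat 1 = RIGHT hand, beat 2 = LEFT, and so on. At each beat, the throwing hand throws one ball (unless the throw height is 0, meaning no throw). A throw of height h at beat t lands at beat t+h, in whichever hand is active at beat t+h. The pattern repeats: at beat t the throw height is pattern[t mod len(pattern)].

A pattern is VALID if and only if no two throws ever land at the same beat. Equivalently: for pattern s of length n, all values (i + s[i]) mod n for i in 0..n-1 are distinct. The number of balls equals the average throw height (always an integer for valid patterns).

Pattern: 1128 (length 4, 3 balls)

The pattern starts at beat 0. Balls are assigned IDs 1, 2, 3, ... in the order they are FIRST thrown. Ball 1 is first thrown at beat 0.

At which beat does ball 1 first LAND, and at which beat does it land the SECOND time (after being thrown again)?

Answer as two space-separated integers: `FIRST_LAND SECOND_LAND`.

Answer: 1 2

Derivation:
Beat 0 (L): throw ball1 h=1 -> lands@1:R; in-air after throw: [b1@1:R]
Beat 1 (R): throw ball1 h=1 -> lands@2:L; in-air after throw: [b1@2:L]
Beat 2 (L): throw ball1 h=2 -> lands@4:L; in-air after throw: [b1@4:L]
Ball 1: thrown@0 h=1 -> first land @1; rethrown@1 h=1 -> second land @2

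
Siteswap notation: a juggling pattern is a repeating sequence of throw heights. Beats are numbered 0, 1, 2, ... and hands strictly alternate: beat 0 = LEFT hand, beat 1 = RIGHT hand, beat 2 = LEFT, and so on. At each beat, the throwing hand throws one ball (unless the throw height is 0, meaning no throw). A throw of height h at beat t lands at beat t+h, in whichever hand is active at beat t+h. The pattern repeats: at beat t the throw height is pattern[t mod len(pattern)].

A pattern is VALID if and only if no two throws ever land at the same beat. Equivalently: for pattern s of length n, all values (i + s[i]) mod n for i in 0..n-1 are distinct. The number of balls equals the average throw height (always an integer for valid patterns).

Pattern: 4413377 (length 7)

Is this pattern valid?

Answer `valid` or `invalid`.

Answer: invalid

Derivation:
i=0: (i + s[i]) mod n = (0 + 4) mod 7 = 4
i=1: (i + s[i]) mod n = (1 + 4) mod 7 = 5
i=2: (i + s[i]) mod n = (2 + 1) mod 7 = 3
i=3: (i + s[i]) mod n = (3 + 3) mod 7 = 6
i=4: (i + s[i]) mod n = (4 + 3) mod 7 = 0
i=5: (i + s[i]) mod n = (5 + 7) mod 7 = 5
i=6: (i + s[i]) mod n = (6 + 7) mod 7 = 6
Residues: [4, 5, 3, 6, 0, 5, 6], distinct: False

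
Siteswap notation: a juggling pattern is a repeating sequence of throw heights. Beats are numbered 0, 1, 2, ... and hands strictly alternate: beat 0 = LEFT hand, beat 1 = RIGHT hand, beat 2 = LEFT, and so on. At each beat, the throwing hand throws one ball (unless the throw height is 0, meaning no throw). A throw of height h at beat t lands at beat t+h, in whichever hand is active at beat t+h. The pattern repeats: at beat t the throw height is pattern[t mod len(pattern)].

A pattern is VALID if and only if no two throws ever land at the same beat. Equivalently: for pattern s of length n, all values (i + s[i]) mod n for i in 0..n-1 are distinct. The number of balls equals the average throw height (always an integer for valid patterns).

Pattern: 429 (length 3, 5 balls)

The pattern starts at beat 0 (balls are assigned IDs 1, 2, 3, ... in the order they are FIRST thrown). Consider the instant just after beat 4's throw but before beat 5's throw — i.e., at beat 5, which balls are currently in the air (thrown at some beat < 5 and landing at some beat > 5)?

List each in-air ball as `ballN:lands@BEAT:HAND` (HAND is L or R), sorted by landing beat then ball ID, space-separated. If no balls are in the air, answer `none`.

Beat 0 (L): throw ball1 h=4 -> lands@4:L; in-air after throw: [b1@4:L]
Beat 1 (R): throw ball2 h=2 -> lands@3:R; in-air after throw: [b2@3:R b1@4:L]
Beat 2 (L): throw ball3 h=9 -> lands@11:R; in-air after throw: [b2@3:R b1@4:L b3@11:R]
Beat 3 (R): throw ball2 h=4 -> lands@7:R; in-air after throw: [b1@4:L b2@7:R b3@11:R]
Beat 4 (L): throw ball1 h=2 -> lands@6:L; in-air after throw: [b1@6:L b2@7:R b3@11:R]
Beat 5 (R): throw ball4 h=9 -> lands@14:L; in-air after throw: [b1@6:L b2@7:R b3@11:R b4@14:L]

Answer: ball1:lands@6:L ball2:lands@7:R ball3:lands@11:R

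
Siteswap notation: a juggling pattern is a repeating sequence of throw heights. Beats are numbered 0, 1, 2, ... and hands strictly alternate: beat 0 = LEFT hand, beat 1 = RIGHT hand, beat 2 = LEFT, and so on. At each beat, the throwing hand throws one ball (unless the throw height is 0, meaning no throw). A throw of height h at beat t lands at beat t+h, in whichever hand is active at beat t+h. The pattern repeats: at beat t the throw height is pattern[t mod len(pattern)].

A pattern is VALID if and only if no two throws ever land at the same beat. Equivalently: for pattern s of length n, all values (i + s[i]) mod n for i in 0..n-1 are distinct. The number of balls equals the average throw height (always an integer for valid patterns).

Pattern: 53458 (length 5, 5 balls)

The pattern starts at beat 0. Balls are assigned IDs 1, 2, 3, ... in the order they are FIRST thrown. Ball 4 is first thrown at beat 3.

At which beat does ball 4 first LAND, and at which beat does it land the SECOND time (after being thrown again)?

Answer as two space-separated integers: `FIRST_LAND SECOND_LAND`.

Answer: 8 13

Derivation:
Beat 0 (L): throw ball1 h=5 -> lands@5:R; in-air after throw: [b1@5:R]
Beat 1 (R): throw ball2 h=3 -> lands@4:L; in-air after throw: [b2@4:L b1@5:R]
Beat 2 (L): throw ball3 h=4 -> lands@6:L; in-air after throw: [b2@4:L b1@5:R b3@6:L]
Beat 3 (R): throw ball4 h=5 -> lands@8:L; in-air after throw: [b2@4:L b1@5:R b3@6:L b4@8:L]
Beat 4 (L): throw ball2 h=8 -> lands@12:L; in-air after throw: [b1@5:R b3@6:L b4@8:L b2@12:L]
Beat 5 (R): throw ball1 h=5 -> lands@10:L; in-air after throw: [b3@6:L b4@8:L b1@10:L b2@12:L]
Beat 6 (L): throw ball3 h=3 -> lands@9:R; in-air after throw: [b4@8:L b3@9:R b1@10:L b2@12:L]
Beat 7 (R): throw ball5 h=4 -> lands@11:R; in-air after throw: [b4@8:L b3@9:R b1@10:L b5@11:R b2@12:L]
Beat 8 (L): throw ball4 h=5 -> lands@13:R; in-air after throw: [b3@9:R b1@10:L b5@11:R b2@12:L b4@13:R]
Beat 9 (R): throw ball3 h=8 -> lands@17:R; in-air after throw: [b1@10:L b5@11:R b2@12:L b4@13:R b3@17:R]
Beat 10 (L): throw ball1 h=5 -> lands@15:R; in-air after throw: [b5@11:R b2@12:L b4@13:R b1@15:R b3@17:R]
Beat 11 (R): throw ball5 h=3 -> lands@14:L; in-air after throw: [b2@12:L b4@13:R b5@14:L b1@15:R b3@17:R]
Beat 12 (L): throw ball2 h=4 -> lands@16:L; in-air after throw: [b4@13:R b5@14:L b1@15:R b2@16:L b3@17:R]
Beat 13 (R): throw ball4 h=5 -> lands@18:L; in-air after throw: [b5@14:L b1@15:R b2@16:L b3@17:R b4@18:L]
Ball 4: thrown@3 h=5 -> first land @8; rethrown@8 h=5 -> second land @13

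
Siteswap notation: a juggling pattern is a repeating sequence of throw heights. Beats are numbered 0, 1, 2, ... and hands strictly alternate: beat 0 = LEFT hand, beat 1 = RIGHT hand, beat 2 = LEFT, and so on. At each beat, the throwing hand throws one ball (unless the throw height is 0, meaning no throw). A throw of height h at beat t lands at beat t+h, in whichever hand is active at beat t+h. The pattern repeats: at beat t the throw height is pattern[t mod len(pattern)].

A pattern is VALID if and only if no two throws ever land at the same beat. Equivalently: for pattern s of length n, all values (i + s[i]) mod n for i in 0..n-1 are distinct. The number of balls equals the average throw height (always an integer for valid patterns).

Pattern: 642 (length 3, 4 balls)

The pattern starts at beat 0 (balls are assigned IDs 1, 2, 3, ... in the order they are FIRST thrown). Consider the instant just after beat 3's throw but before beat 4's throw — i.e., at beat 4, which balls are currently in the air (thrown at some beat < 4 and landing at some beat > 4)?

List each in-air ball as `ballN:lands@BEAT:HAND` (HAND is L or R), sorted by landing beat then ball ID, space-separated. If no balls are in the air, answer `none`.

Beat 0 (L): throw ball1 h=6 -> lands@6:L; in-air after throw: [b1@6:L]
Beat 1 (R): throw ball2 h=4 -> lands@5:R; in-air after throw: [b2@5:R b1@6:L]
Beat 2 (L): throw ball3 h=2 -> lands@4:L; in-air after throw: [b3@4:L b2@5:R b1@6:L]
Beat 3 (R): throw ball4 h=6 -> lands@9:R; in-air after throw: [b3@4:L b2@5:R b1@6:L b4@9:R]
Beat 4 (L): throw ball3 h=4 -> lands@8:L; in-air after throw: [b2@5:R b1@6:L b3@8:L b4@9:R]

Answer: ball2:lands@5:R ball1:lands@6:L ball4:lands@9:R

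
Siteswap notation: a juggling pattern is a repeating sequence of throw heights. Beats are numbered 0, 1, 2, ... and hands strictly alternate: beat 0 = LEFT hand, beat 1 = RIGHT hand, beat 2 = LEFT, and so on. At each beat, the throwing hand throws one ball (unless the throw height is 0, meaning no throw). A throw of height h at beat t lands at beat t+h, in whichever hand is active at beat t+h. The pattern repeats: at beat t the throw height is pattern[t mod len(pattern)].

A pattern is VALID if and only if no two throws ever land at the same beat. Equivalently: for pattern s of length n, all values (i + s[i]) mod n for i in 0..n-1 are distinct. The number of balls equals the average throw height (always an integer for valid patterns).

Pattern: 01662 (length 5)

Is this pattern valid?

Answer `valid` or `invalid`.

i=0: (i + s[i]) mod n = (0 + 0) mod 5 = 0
i=1: (i + s[i]) mod n = (1 + 1) mod 5 = 2
i=2: (i + s[i]) mod n = (2 + 6) mod 5 = 3
i=3: (i + s[i]) mod n = (3 + 6) mod 5 = 4
i=4: (i + s[i]) mod n = (4 + 2) mod 5 = 1
Residues: [0, 2, 3, 4, 1], distinct: True

Answer: valid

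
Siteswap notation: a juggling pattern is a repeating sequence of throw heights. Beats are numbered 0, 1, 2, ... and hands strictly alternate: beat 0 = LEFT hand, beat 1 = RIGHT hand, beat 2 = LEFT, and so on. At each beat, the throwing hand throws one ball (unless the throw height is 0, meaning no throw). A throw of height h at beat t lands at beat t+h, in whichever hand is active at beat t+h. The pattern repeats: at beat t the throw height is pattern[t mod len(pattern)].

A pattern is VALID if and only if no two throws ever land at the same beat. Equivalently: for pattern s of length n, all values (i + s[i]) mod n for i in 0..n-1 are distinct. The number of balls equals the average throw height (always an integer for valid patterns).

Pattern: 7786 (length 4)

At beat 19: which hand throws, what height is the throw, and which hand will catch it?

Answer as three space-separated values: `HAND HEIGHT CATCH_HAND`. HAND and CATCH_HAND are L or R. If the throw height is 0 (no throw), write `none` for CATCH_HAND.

Answer: R 6 R

Derivation:
Beat 19: 19 mod 2 = 1, so hand = R
Throw height = pattern[19 mod 4] = pattern[3] = 6
Lands at beat 19+6=25, 25 mod 2 = 1, so catch hand = R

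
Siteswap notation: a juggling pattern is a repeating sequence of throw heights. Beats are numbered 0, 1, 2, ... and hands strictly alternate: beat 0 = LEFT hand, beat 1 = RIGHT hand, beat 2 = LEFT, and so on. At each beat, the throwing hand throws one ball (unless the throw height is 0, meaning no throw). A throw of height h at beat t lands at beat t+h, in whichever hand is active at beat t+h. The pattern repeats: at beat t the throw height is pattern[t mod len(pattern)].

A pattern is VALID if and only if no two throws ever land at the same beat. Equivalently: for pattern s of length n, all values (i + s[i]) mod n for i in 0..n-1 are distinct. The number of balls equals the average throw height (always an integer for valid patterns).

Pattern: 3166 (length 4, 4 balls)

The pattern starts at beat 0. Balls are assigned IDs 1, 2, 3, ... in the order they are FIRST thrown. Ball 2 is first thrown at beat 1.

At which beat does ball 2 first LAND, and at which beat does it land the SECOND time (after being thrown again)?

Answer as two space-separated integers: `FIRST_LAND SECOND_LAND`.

Answer: 2 8

Derivation:
Beat 0 (L): throw ball1 h=3 -> lands@3:R; in-air after throw: [b1@3:R]
Beat 1 (R): throw ball2 h=1 -> lands@2:L; in-air after throw: [b2@2:L b1@3:R]
Beat 2 (L): throw ball2 h=6 -> lands@8:L; in-air after throw: [b1@3:R b2@8:L]
Beat 3 (R): throw ball1 h=6 -> lands@9:R; in-air after throw: [b2@8:L b1@9:R]
Beat 4 (L): throw ball3 h=3 -> lands@7:R; in-air after throw: [b3@7:R b2@8:L b1@9:R]
Beat 5 (R): throw ball4 h=1 -> lands@6:L; in-air after throw: [b4@6:L b3@7:R b2@8:L b1@9:R]
Beat 6 (L): throw ball4 h=6 -> lands@12:L; in-air after throw: [b3@7:R b2@8:L b1@9:R b4@12:L]
Beat 7 (R): throw ball3 h=6 -> lands@13:R; in-air after throw: [b2@8:L b1@9:R b4@12:L b3@13:R]
Beat 8 (L): throw ball2 h=3 -> lands@11:R; in-air after throw: [b1@9:R b2@11:R b4@12:L b3@13:R]
Ball 2: thrown@1 h=1 -> first land @2; rethrown@2 h=6 -> second land @8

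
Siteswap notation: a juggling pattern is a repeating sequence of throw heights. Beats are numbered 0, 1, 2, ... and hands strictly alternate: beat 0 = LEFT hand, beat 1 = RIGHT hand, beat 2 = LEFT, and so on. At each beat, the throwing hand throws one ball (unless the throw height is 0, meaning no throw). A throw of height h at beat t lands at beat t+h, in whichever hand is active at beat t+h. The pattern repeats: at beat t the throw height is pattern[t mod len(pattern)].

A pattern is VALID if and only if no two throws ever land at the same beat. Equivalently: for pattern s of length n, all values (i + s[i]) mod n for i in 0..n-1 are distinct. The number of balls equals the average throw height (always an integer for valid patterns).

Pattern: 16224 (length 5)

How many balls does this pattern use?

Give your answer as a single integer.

Pattern = [1, 6, 2, 2, 4], length n = 5
  position 0: throw height = 1, running sum = 1
  position 1: throw height = 6, running sum = 7
  position 2: throw height = 2, running sum = 9
  position 3: throw height = 2, running sum = 11
  position 4: throw height = 4, running sum = 15
Total sum = 15; balls = sum / n = 15 / 5 = 3

Answer: 3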